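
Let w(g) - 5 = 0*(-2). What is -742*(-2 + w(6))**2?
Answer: -6678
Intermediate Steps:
w(g) = 5 (w(g) = 5 + 0*(-2) = 5 + 0 = 5)
-742*(-2 + w(6))**2 = -742*(-2 + 5)**2 = -742*3**2 = -742*9 = -6678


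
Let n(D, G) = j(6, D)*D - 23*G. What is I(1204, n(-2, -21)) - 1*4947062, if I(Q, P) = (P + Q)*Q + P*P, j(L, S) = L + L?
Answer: -2734129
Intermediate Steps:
j(L, S) = 2*L
n(D, G) = -23*G + 12*D (n(D, G) = (2*6)*D - 23*G = 12*D - 23*G = -23*G + 12*D)
I(Q, P) = P² + Q*(P + Q) (I(Q, P) = Q*(P + Q) + P² = P² + Q*(P + Q))
I(1204, n(-2, -21)) - 1*4947062 = ((-23*(-21) + 12*(-2))² + 1204² + (-23*(-21) + 12*(-2))*1204) - 1*4947062 = ((483 - 24)² + 1449616 + (483 - 24)*1204) - 4947062 = (459² + 1449616 + 459*1204) - 4947062 = (210681 + 1449616 + 552636) - 4947062 = 2212933 - 4947062 = -2734129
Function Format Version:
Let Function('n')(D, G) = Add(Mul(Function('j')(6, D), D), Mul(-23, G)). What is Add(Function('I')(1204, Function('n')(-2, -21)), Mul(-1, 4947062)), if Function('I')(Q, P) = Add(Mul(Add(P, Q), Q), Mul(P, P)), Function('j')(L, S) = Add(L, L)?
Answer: -2734129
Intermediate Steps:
Function('j')(L, S) = Mul(2, L)
Function('n')(D, G) = Add(Mul(-23, G), Mul(12, D)) (Function('n')(D, G) = Add(Mul(Mul(2, 6), D), Mul(-23, G)) = Add(Mul(12, D), Mul(-23, G)) = Add(Mul(-23, G), Mul(12, D)))
Function('I')(Q, P) = Add(Pow(P, 2), Mul(Q, Add(P, Q))) (Function('I')(Q, P) = Add(Mul(Q, Add(P, Q)), Pow(P, 2)) = Add(Pow(P, 2), Mul(Q, Add(P, Q))))
Add(Function('I')(1204, Function('n')(-2, -21)), Mul(-1, 4947062)) = Add(Add(Pow(Add(Mul(-23, -21), Mul(12, -2)), 2), Pow(1204, 2), Mul(Add(Mul(-23, -21), Mul(12, -2)), 1204)), Mul(-1, 4947062)) = Add(Add(Pow(Add(483, -24), 2), 1449616, Mul(Add(483, -24), 1204)), -4947062) = Add(Add(Pow(459, 2), 1449616, Mul(459, 1204)), -4947062) = Add(Add(210681, 1449616, 552636), -4947062) = Add(2212933, -4947062) = -2734129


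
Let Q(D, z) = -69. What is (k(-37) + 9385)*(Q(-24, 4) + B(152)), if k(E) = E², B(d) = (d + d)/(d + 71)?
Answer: -162202582/223 ≈ -7.2737e+5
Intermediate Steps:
B(d) = 2*d/(71 + d) (B(d) = (2*d)/(71 + d) = 2*d/(71 + d))
(k(-37) + 9385)*(Q(-24, 4) + B(152)) = ((-37)² + 9385)*(-69 + 2*152/(71 + 152)) = (1369 + 9385)*(-69 + 2*152/223) = 10754*(-69 + 2*152*(1/223)) = 10754*(-69 + 304/223) = 10754*(-15083/223) = -162202582/223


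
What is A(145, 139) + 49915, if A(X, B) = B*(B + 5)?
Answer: 69931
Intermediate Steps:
A(X, B) = B*(5 + B)
A(145, 139) + 49915 = 139*(5 + 139) + 49915 = 139*144 + 49915 = 20016 + 49915 = 69931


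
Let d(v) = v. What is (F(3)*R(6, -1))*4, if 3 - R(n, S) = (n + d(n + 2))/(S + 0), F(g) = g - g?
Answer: 0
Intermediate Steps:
F(g) = 0
R(n, S) = 3 - (2 + 2*n)/S (R(n, S) = 3 - (n + (n + 2))/(S + 0) = 3 - (n + (2 + n))/S = 3 - (2 + 2*n)/S)
(F(3)*R(6, -1))*4 = (0*((-2 - 2*6 + 3*(-1))/(-1)))*4 = (0*(-(-2 - 12 - 3)))*4 = (0*(-1*(-17)))*4 = (0*17)*4 = 0*4 = 0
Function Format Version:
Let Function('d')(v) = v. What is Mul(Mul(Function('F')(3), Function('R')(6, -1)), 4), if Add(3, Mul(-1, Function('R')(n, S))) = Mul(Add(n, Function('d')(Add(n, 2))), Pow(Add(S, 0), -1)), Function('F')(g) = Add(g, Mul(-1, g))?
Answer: 0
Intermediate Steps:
Function('F')(g) = 0
Function('R')(n, S) = Add(3, Mul(-1, Pow(S, -1), Add(2, Mul(2, n)))) (Function('R')(n, S) = Add(3, Mul(-1, Mul(Add(n, Add(n, 2)), Pow(Add(S, 0), -1)))) = Add(3, Mul(-1, Mul(Add(n, Add(2, n)), Pow(S, -1)))) = Add(3, Mul(-1, Mul(Add(2, Mul(2, n)), Pow(S, -1)))) = Add(3, Mul(-1, Mul(Pow(S, -1), Add(2, Mul(2, n))))) = Add(3, Mul(-1, Pow(S, -1), Add(2, Mul(2, n)))))
Mul(Mul(Function('F')(3), Function('R')(6, -1)), 4) = Mul(Mul(0, Mul(Pow(-1, -1), Add(-2, Mul(-2, 6), Mul(3, -1)))), 4) = Mul(Mul(0, Mul(-1, Add(-2, -12, -3))), 4) = Mul(Mul(0, Mul(-1, -17)), 4) = Mul(Mul(0, 17), 4) = Mul(0, 4) = 0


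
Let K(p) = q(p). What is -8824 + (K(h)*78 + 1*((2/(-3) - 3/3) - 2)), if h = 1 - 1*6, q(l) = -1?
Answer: -26717/3 ≈ -8905.7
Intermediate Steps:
h = -5 (h = 1 - 6 = -5)
K(p) = -1
-8824 + (K(h)*78 + 1*((2/(-3) - 3/3) - 2)) = -8824 + (-1*78 + 1*((2/(-3) - 3/3) - 2)) = -8824 + (-78 + 1*((2*(-⅓) - 3*⅓) - 2)) = -8824 + (-78 + 1*((-⅔ - 1) - 2)) = -8824 + (-78 + 1*(-5/3 - 2)) = -8824 + (-78 + 1*(-11/3)) = -8824 + (-78 - 11/3) = -8824 - 245/3 = -26717/3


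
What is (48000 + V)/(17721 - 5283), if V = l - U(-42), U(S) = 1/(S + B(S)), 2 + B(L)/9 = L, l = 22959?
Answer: 31080043/5447844 ≈ 5.7050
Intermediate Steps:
B(L) = -18 + 9*L
U(S) = 1/(-18 + 10*S) (U(S) = 1/(S + (-18 + 9*S)) = 1/(-18 + 10*S))
V = 10056043/438 (V = 22959 - 1/(2*(-9 + 5*(-42))) = 22959 - 1/(2*(-9 - 210)) = 22959 - 1/(2*(-219)) = 22959 - (-1)/(2*219) = 22959 - 1*(-1/438) = 22959 + 1/438 = 10056043/438 ≈ 22959.)
(48000 + V)/(17721 - 5283) = (48000 + 10056043/438)/(17721 - 5283) = (31080043/438)/12438 = (31080043/438)*(1/12438) = 31080043/5447844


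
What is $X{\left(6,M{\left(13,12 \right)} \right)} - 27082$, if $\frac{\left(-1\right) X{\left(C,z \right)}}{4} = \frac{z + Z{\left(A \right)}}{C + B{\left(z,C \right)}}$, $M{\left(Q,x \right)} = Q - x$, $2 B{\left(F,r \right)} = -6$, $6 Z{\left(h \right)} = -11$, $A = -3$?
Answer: $- \frac{243728}{9} \approx -27081.0$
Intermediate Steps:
$Z{\left(h \right)} = - \frac{11}{6}$ ($Z{\left(h \right)} = \frac{1}{6} \left(-11\right) = - \frac{11}{6}$)
$B{\left(F,r \right)} = -3$ ($B{\left(F,r \right)} = \frac{1}{2} \left(-6\right) = -3$)
$X{\left(C,z \right)} = - \frac{4 \left(- \frac{11}{6} + z\right)}{-3 + C}$ ($X{\left(C,z \right)} = - 4 \frac{z - \frac{11}{6}}{C - 3} = - 4 \frac{- \frac{11}{6} + z}{-3 + C} = - \frac{4 \left(- \frac{11}{6} + z\right)}{-3 + C}$)
$X{\left(6,M{\left(13,12 \right)} \right)} - 27082 = \frac{2 \left(11 - 6 \left(13 - 12\right)\right)}{3 \left(-3 + 6\right)} - 27082 = \frac{2 \left(11 - 6 \left(13 - 12\right)\right)}{3 \cdot 3} - 27082 = \frac{2}{3} \cdot \frac{1}{3} \left(11 - 6\right) - 27082 = \frac{2}{3} \cdot \frac{1}{3} \cdot 5 - 27082 = \frac{10}{9} - 27082 = - \frac{243728}{9}$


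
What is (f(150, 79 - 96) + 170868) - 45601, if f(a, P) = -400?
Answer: 124867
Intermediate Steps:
(f(150, 79 - 96) + 170868) - 45601 = (-400 + 170868) - 45601 = 170468 - 45601 = 124867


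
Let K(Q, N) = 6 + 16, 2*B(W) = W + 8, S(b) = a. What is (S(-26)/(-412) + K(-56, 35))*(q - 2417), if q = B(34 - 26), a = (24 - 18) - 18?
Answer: -5466021/103 ≈ -53068.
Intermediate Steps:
a = -12 (a = 6 - 18 = -12)
S(b) = -12
B(W) = 4 + W/2 (B(W) = (W + 8)/2 = (8 + W)/2 = 4 + W/2)
q = 8 (q = 4 + (34 - 26)/2 = 4 + (½)*8 = 4 + 4 = 8)
K(Q, N) = 22
(S(-26)/(-412) + K(-56, 35))*(q - 2417) = (-12/(-412) + 22)*(8 - 2417) = (-12*(-1/412) + 22)*(-2409) = (3/103 + 22)*(-2409) = (2269/103)*(-2409) = -5466021/103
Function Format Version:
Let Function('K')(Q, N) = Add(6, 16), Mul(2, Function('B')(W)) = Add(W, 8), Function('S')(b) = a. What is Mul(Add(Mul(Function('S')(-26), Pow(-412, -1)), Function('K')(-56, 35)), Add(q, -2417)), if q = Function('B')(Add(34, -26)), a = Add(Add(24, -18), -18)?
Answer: Rational(-5466021, 103) ≈ -53068.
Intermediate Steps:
a = -12 (a = Add(6, -18) = -12)
Function('S')(b) = -12
Function('B')(W) = Add(4, Mul(Rational(1, 2), W)) (Function('B')(W) = Mul(Rational(1, 2), Add(W, 8)) = Mul(Rational(1, 2), Add(8, W)) = Add(4, Mul(Rational(1, 2), W)))
q = 8 (q = Add(4, Mul(Rational(1, 2), Add(34, -26))) = Add(4, Mul(Rational(1, 2), 8)) = Add(4, 4) = 8)
Function('K')(Q, N) = 22
Mul(Add(Mul(Function('S')(-26), Pow(-412, -1)), Function('K')(-56, 35)), Add(q, -2417)) = Mul(Add(Mul(-12, Pow(-412, -1)), 22), Add(8, -2417)) = Mul(Add(Mul(-12, Rational(-1, 412)), 22), -2409) = Mul(Add(Rational(3, 103), 22), -2409) = Mul(Rational(2269, 103), -2409) = Rational(-5466021, 103)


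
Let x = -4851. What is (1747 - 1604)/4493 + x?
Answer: -21795400/4493 ≈ -4851.0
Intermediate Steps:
(1747 - 1604)/4493 + x = (1747 - 1604)/4493 - 4851 = 143*(1/4493) - 4851 = 143/4493 - 4851 = -21795400/4493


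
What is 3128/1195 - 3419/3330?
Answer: 1266107/795870 ≈ 1.5908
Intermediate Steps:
3128/1195 - 3419/3330 = 1266107/795870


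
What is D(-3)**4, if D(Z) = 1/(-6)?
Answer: 1/1296 ≈ 0.00077160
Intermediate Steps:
D(Z) = -1/6
D(-3)**4 = (-1/6)**4 = 1/1296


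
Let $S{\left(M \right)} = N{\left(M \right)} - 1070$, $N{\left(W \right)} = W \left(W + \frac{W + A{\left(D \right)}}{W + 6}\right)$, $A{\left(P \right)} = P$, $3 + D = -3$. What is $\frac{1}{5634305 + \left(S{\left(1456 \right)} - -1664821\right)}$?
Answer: $\frac{731}{6885607752} \approx 1.0616 \cdot 10^{-7}$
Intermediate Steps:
$D = -6$ ($D = -3 - 3 = -6$)
$N{\left(W \right)} = W \left(W + \frac{-6 + W}{6 + W}\right)$ ($N{\left(W \right)} = W \left(W + \frac{W - 6}{W + 6}\right) = W \left(W + \frac{-6 + W}{6 + W}\right)$)
$S{\left(M \right)} = -1070 + \frac{M \left(-6 + M^{2} + 7 M\right)}{6 + M}$ ($S{\left(M \right)} = \frac{M \left(-6 + M^{2} + 7 M\right)}{6 + M} - 1070 = -1070 + \frac{M \left(-6 + M^{2} + 7 M\right)}{6 + M}$)
$\frac{1}{5634305 + \left(S{\left(1456 \right)} - -1664821\right)} = \frac{1}{5634305 - \left(-1664821 - \frac{-6420 + 1456^{3} - 1566656 + 7 \cdot 1456^{2}}{6 + 1456}\right)} = \frac{1}{5634305 + \left(\frac{-6420 + 3086626816 - 1566656 + 7 \cdot 2119936}{1462} + 1664821\right)} = \frac{1}{5634305 + \left(\frac{-6420 + 3086626816 - 1566656 + 14839552}{1462} + 1664821\right)} = \frac{1}{5634305 + \left(\frac{1}{1462} \cdot 3099893292 + 1664821\right)} = \frac{1}{5634305 + \left(\frac{1549946646}{731} + 1664821\right)} = \frac{1}{5634305 + \frac{2766930797}{731}} = \frac{1}{\frac{6885607752}{731}} = \frac{731}{6885607752}$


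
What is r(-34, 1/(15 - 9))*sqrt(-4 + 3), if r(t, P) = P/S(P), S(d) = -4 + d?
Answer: -I/23 ≈ -0.043478*I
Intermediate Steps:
r(t, P) = P/(-4 + P)
r(-34, 1/(15 - 9))*sqrt(-4 + 3) = (1/((15 - 9)*(-4 + 1/(15 - 9))))*sqrt(-4 + 3) = (1/(6*(-4 + 1/6)))*sqrt(-1) = (1/(6*(-4 + 1/6)))*I = (1/(6*(-23/6)))*I = ((1/6)*(-6/23))*I = -I/23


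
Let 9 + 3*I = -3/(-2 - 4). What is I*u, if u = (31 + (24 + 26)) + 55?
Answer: -1156/3 ≈ -385.33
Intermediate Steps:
I = -17/6 (I = -3 + (-3/(-2 - 4))/3 = -3 + (-3/(-6))/3 = -3 + (-(-1)*3/6)/3 = -3 + (-1*(-½))/3 = -3 + (⅓)*(½) = -3 + ⅙ = -17/6 ≈ -2.8333)
u = 136 (u = (31 + 50) + 55 = 81 + 55 = 136)
I*u = -17/6*136 = -1156/3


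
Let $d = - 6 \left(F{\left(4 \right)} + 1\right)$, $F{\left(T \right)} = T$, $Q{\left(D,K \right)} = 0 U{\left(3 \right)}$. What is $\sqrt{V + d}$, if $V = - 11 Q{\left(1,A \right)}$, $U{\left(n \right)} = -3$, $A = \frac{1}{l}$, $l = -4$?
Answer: $i \sqrt{30} \approx 5.4772 i$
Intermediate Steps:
$A = - \frac{1}{4}$ ($A = \frac{1}{-4} = - \frac{1}{4} \approx -0.25$)
$Q{\left(D,K \right)} = 0$ ($Q{\left(D,K \right)} = 0 \left(-3\right) = 0$)
$V = 0$ ($V = \left(-11\right) 0 = 0$)
$d = -30$ ($d = - 6 \left(4 + 1\right) = \left(-6\right) 5 = -30$)
$\sqrt{V + d} = \sqrt{0 - 30} = \sqrt{-30} = i \sqrt{30}$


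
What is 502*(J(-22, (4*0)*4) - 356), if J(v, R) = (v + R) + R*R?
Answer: -189756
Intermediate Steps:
J(v, R) = R + v + R² (J(v, R) = (R + v) + R² = R + v + R²)
502*(J(-22, (4*0)*4) - 356) = 502*(((4*0)*4 - 22 + ((4*0)*4)²) - 356) = 502*((0*4 - 22 + (0*4)²) - 356) = 502*((0 - 22 + 0²) - 356) = 502*((0 - 22 + 0) - 356) = 502*(-22 - 356) = 502*(-378) = -189756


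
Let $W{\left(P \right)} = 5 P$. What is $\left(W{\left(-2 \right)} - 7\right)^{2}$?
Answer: $289$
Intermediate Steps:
$\left(W{\left(-2 \right)} - 7\right)^{2} = \left(5 \left(-2\right) - 7\right)^{2} = \left(-10 - 7\right)^{2} = \left(-17\right)^{2} = 289$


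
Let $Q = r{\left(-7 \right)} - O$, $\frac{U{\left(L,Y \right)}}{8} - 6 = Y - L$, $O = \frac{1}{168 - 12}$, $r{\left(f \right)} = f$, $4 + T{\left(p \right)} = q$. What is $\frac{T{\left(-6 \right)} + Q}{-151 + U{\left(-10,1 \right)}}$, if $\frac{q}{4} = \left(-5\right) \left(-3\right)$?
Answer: $- \frac{7643}{2340} \approx -3.2662$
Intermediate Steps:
$q = 60$ ($q = 4 \left(\left(-5\right) \left(-3\right)\right) = 4 \cdot 15 = 60$)
$T{\left(p \right)} = 56$ ($T{\left(p \right)} = -4 + 60 = 56$)
$O = \frac{1}{156} \approx 0.0064103$
$U{\left(L,Y \right)} = 48 - 8 L + 8 Y$ ($U{\left(L,Y \right)} = 48 + 8 \left(Y - L\right) = 48 - \left(- 8 Y + 8 L\right) = 48 - 8 L + 8 Y$)
$Q = - \frac{1093}{156}$ ($Q = -7 - \frac{1}{156} = - \frac{1093}{156} \approx -7.0064$)
$\frac{T{\left(-6 \right)} + Q}{-151 + U{\left(-10,1 \right)}} = \frac{56 - \frac{1093}{156}}{-151 + \left(48 - -80 + 8 \cdot 1\right)} = \frac{7643}{156 \left(-151 + \left(48 + 80 + 8\right)\right)} = \frac{7643}{156 \left(-151 + 136\right)} = \frac{7643}{156 \left(-15\right)} = \frac{7643}{156} \left(- \frac{1}{15}\right) = - \frac{7643}{2340}$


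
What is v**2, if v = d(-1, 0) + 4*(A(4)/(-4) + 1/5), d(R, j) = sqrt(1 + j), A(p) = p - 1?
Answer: 36/25 ≈ 1.4400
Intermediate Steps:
A(p) = -1 + p
v = -6/5 (v = sqrt(1 + 0) + 4*((-1 + 4)/(-4) + 1/5) = sqrt(1) + 4*(3*(-1/4) + 1*(1/5)) = 1 + 4*(-3/4 + 1/5) = 1 + 4*(-11/20) = 1 - 11/5 = -6/5 ≈ -1.2000)
v**2 = (-6/5)**2 = 36/25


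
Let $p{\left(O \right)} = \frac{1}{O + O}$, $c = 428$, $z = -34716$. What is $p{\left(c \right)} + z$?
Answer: $- \frac{29716895}{856} \approx -34716.0$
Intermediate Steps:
$p{\left(O \right)} = \frac{1}{2 O}$
$p{\left(c \right)} + z = \frac{1}{2 \cdot 428} - 34716 = \frac{1}{2} \cdot \frac{1}{428} - 34716 = \frac{1}{856} - 34716 = - \frac{29716895}{856}$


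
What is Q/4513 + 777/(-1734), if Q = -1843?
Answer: -2234121/2608514 ≈ -0.85647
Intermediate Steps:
Q/4513 + 777/(-1734) = -1843/4513 + 777/(-1734) = -1843*1/4513 + 777*(-1/1734) = -1843/4513 - 259/578 = -2234121/2608514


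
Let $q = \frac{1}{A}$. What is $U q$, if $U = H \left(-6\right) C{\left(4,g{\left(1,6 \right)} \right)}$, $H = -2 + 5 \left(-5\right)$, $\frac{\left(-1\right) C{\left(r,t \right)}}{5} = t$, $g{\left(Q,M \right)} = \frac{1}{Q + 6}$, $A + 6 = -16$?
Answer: $\frac{405}{77} \approx 5.2597$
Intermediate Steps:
$A = -22$ ($A = -6 - 16 = -22$)
$g{\left(Q,M \right)} = \frac{1}{6 + Q}$
$q = - \frac{1}{22}$ ($q = \frac{1}{-22} = - \frac{1}{22} \approx -0.045455$)
$C{\left(r,t \right)} = - 5 t$
$H = -27$ ($H = -2 - 25 = -27$)
$U = - \frac{810}{7}$ ($U = \left(-27\right) \left(-6\right) \left(- \frac{5}{6 + 1}\right) = 162 \left(- \frac{5}{7}\right) = - \frac{810}{7} \approx -115.71$)
$U q = \left(- \frac{810}{7}\right) \left(- \frac{1}{22}\right) = \frac{405}{77}$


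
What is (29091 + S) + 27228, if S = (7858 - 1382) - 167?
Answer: 62628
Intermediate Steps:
S = 6309 (S = 6476 - 167 = 6309)
(29091 + S) + 27228 = (29091 + 6309) + 27228 = 35400 + 27228 = 62628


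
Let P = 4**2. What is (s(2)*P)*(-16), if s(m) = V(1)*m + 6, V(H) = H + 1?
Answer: -2560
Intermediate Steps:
P = 16
V(H) = 1 + H
s(m) = 6 + 2*m (s(m) = (1 + 1)*m + 6 = 2*m + 6 = 6 + 2*m)
(s(2)*P)*(-16) = ((6 + 2*2)*16)*(-16) = ((6 + 4)*16)*(-16) = (10*16)*(-16) = 160*(-16) = -2560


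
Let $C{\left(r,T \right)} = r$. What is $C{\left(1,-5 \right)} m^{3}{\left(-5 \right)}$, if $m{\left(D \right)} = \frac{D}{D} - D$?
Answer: $216$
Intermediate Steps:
$m{\left(D \right)} = 1 - D$
$C{\left(1,-5 \right)} m^{3}{\left(-5 \right)} = 1 \left(1 - -5\right)^{3} = 1 \left(1 + 5\right)^{3} = 1 \cdot 6^{3} = 1 \cdot 216 = 216$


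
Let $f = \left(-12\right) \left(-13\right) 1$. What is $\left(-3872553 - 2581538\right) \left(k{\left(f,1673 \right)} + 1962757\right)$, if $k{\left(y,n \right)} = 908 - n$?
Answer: $-12662874909272$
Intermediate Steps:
$f = 156$ ($f = 156 \cdot 1 = 156$)
$\left(-3872553 - 2581538\right) \left(k{\left(f,1673 \right)} + 1962757\right) = \left(-3872553 - 2581538\right) \left(\left(908 - 1673\right) + 1962757\right) = - 6454091 \left(\left(908 - 1673\right) + 1962757\right) = - 6454091 \left(-765 + 1962757\right) = \left(-6454091\right) 1961992 = -12662874909272$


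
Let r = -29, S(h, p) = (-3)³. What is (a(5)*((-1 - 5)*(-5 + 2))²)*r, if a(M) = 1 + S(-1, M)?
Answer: 244296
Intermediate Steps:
S(h, p) = -27
a(M) = -26 (a(M) = 1 - 27 = -26)
(a(5)*((-1 - 5)*(-5 + 2))²)*r = -26*(-1 - 5)²*(-5 + 2)²*(-29) = -26*(-6*(-3))²*(-29) = -26*18²*(-29) = -26*324*(-29) = -8424*(-29) = 244296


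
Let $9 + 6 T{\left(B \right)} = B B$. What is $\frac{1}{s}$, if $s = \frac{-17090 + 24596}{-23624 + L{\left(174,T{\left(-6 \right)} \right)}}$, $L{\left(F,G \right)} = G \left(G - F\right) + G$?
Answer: $- \frac{97529}{30024} \approx -3.2484$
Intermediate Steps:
$T{\left(B \right)} = - \frac{3}{2} + \frac{B^{2}}{6}$ ($T{\left(B \right)} = - \frac{3}{2} + \frac{B B}{6} = - \frac{3}{2} + \frac{B^{2}}{6}$)
$L{\left(F,G \right)} = G + G \left(G - F\right)$
$s = - \frac{30024}{97529}$ ($s = \frac{-17090 + 24596}{-23624 + \left(- \frac{3}{2} + \frac{\left(-6\right)^{2}}{6}\right) \left(1 - \left(\frac{3}{2} - \frac{\left(-6\right)^{2}}{6}\right) - 174\right)} = \frac{7506}{-23624 + \left(- \frac{3}{2} + \frac{1}{6} \cdot 36\right) \left(1 + \left(- \frac{3}{2} + \frac{1}{6} \cdot 36\right) - 174\right)} = \frac{7506}{-23624 + \left(- \frac{3}{2} + 6\right) \left(1 + \left(- \frac{3}{2} + 6\right) - 174\right)} = \frac{7506}{-23624 + \frac{9 \left(1 + \frac{9}{2} - 174\right)}{2}} = \frac{7506}{-23624 + \frac{9}{2} \left(- \frac{337}{2}\right)} = \frac{7506}{-23624 - \frac{3033}{4}} = \frac{7506}{- \frac{97529}{4}} = 7506 \left(- \frac{4}{97529}\right) = - \frac{30024}{97529} \approx -0.30785$)
$\frac{1}{s} = \frac{1}{- \frac{30024}{97529}} = - \frac{97529}{30024}$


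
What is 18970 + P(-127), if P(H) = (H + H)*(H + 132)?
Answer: 17700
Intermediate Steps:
P(H) = 2*H*(132 + H) (P(H) = (2*H)*(132 + H) = 2*H*(132 + H))
18970 + P(-127) = 18970 + 2*(-127)*(132 - 127) = 18970 + 2*(-127)*5 = 18970 - 1270 = 17700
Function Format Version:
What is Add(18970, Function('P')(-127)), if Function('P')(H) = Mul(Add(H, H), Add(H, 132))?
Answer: 17700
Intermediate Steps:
Function('P')(H) = Mul(2, H, Add(132, H)) (Function('P')(H) = Mul(Mul(2, H), Add(132, H)) = Mul(2, H, Add(132, H)))
Add(18970, Function('P')(-127)) = Add(18970, Mul(2, -127, Add(132, -127))) = Add(18970, Mul(2, -127, 5)) = Add(18970, -1270) = 17700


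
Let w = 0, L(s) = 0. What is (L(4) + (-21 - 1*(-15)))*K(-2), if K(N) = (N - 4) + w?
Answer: 36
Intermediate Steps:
K(N) = -4 + N (K(N) = (N - 4) + 0 = (-4 + N) + 0 = -4 + N)
(L(4) + (-21 - 1*(-15)))*K(-2) = (0 + (-21 - 1*(-15)))*(-4 - 2) = (0 + (-21 + 15))*(-6) = (0 - 6)*(-6) = -6*(-6) = 36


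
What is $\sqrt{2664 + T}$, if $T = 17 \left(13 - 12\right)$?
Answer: $\sqrt{2681} \approx 51.778$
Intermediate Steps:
$T = 17$ ($T = 17 \cdot 1 = 17$)
$\sqrt{2664 + T} = \sqrt{2664 + 17} = \sqrt{2681}$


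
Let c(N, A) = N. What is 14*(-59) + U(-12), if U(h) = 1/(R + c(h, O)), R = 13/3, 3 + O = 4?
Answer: -19001/23 ≈ -826.13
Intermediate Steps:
O = 1 (O = -3 + 4 = 1)
R = 13/3 (R = 13*(1/3) = 13/3 ≈ 4.3333)
U(h) = 1/(13/3 + h)
14*(-59) + U(-12) = 14*(-59) + 3/(13 + 3*(-12)) = -826 + 3/(13 - 36) = -826 + 3/(-23) = -826 + 3*(-1/23) = -826 - 3/23 = -19001/23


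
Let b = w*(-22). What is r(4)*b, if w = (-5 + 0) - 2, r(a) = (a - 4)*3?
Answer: 0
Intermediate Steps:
r(a) = -12 + 3*a (r(a) = (-4 + a)*3 = -12 + 3*a)
w = -7 (w = -5 - 2 = -7)
b = 154 (b = -7*(-22) = 154)
r(4)*b = (-12 + 3*4)*154 = (-12 + 12)*154 = 0*154 = 0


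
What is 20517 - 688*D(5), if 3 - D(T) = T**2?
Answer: 35653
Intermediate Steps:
D(T) = 3 - T**2
20517 - 688*D(5) = 20517 - 688*(3 - 1*5**2) = 20517 - 688*(3 - 1*25) = 20517 - 688*(3 - 25) = 20517 - 688*(-22) = 20517 + 15136 = 35653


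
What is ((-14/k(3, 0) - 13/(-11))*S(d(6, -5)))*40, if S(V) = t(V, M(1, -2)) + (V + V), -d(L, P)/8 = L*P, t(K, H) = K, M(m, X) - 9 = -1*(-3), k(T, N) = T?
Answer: -1104000/11 ≈ -1.0036e+5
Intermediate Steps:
M(m, X) = 12 (M(m, X) = 9 - 1*(-3) = 9 + 3 = 12)
d(L, P) = -8*L*P
S(V) = 3*V (S(V) = V + (V + V) = V + 2*V = 3*V)
((-14/k(3, 0) - 13/(-11))*S(d(6, -5)))*40 = ((-14/3 - 13/(-11))*(3*(-8*6*(-5))))*40 = ((-14*⅓ - 13*(-1/11))*(3*240))*40 = ((-14/3 + 13/11)*720)*40 = -115/33*720*40 = -27600/11*40 = -1104000/11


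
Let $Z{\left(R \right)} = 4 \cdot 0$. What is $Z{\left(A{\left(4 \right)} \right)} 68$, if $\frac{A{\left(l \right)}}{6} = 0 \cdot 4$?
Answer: $0$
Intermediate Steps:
$A{\left(l \right)} = 0$ ($A{\left(l \right)} = 6 \cdot 0 \cdot 4 = 6 \cdot 0 = 0$)
$Z{\left(R \right)} = 0$
$Z{\left(A{\left(4 \right)} \right)} 68 = 0 \cdot 68 = 0$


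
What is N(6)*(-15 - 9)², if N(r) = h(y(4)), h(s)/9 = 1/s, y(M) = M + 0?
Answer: 1296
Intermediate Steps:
y(M) = M
h(s) = 9/s (h(s) = 9*(1/s) = 9/s)
N(r) = 9/4
N(6)*(-15 - 9)² = 9*(-15 - 9)²/4 = (9/4)*(-24)² = (9/4)*576 = 1296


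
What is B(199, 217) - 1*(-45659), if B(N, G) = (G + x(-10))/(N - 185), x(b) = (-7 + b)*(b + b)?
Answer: 639783/14 ≈ 45699.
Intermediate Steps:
x(b) = 2*b*(-7 + b) (x(b) = (-7 + b)*(2*b) = 2*b*(-7 + b))
B(N, G) = (340 + G)/(-185 + N) (B(N, G) = (G + 2*(-10)*(-7 - 10))/(N - 185) = (G + 2*(-10)*(-17))/(-185 + N) = (G + 340)/(-185 + N) = (340 + G)/(-185 + N))
B(199, 217) - 1*(-45659) = (340 + 217)/(-185 + 199) - 1*(-45659) = 557/14 + 45659 = 639783/14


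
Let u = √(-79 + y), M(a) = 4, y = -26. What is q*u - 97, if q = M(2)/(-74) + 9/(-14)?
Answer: -97 - 361*I*√105/518 ≈ -97.0 - 7.1412*I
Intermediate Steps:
q = -361/518 (q = 4/(-74) + 9/(-14) = 4*(-1/74) + 9*(-1/14) = -2/37 - 9/14 = -361/518 ≈ -0.69691)
u = I*√105 (u = √(-79 - 26) = √(-105) = I*√105 ≈ 10.247*I)
q*u - 97 = -361*I*√105/518 - 97 = -97 - 361*I*√105/518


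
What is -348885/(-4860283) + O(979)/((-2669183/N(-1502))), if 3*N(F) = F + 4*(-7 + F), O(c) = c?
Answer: 3514650355321/3538086752397 ≈ 0.99338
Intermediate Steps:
N(F) = -28/3 + 5*F/3 (N(F) = (F + 4*(-7 + F))/3 = (F + (-28 + 4*F))/3 = (-28 + 5*F)/3 = -28/3 + 5*F/3)
-348885/(-4860283) + O(979)/((-2669183/N(-1502))) = -348885/(-4860283) + 979/((-2669183/(-28/3 + (5/3)*(-1502)))) = -348885*(-1/4860283) + 979/((-2669183/(-28/3 - 7510/3))) = 348885/4860283 + 979/((-2669183/(-7538/3))) = 348885/4860283 + 979/((-2669183*(-3/7538))) = 348885/4860283 + 979/(8007549/7538) = 348885/4860283 + 979*(7538/8007549) = 348885/4860283 + 670882/727959 = 3514650355321/3538086752397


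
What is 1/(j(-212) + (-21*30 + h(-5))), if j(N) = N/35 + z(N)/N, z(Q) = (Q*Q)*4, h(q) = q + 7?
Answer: -35/51872 ≈ -0.00067474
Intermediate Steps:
h(q) = 7 + q
z(Q) = 4*Q² (z(Q) = Q²*4 = 4*Q²)
j(N) = 141*N/35 (j(N) = N/35 + (4*N²)/N = N*(1/35) + 4*N = N/35 + 4*N = 141*N/35)
1/(j(-212) + (-21*30 + h(-5))) = 1/((141/35)*(-212) + (-21*30 + (7 - 5))) = 1/(-29892/35 + (-630 + 2)) = 1/(-29892/35 - 628) = 1/(-51872/35) = -35/51872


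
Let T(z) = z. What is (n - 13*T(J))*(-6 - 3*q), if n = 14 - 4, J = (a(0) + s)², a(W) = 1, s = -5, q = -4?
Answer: -1188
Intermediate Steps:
J = 16 (J = (1 - 5)² = (-4)² = 16)
n = 10
(n - 13*T(J))*(-6 - 3*q) = (10 - 13*16)*(-6 - 3*(-4)) = (10 - 208)*(-6 + 12) = -198*6 = -1188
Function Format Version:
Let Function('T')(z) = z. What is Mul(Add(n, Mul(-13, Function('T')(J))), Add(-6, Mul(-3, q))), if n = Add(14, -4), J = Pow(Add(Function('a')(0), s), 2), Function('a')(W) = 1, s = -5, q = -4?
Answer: -1188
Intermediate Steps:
J = 16 (J = Pow(Add(1, -5), 2) = Pow(-4, 2) = 16)
n = 10
Mul(Add(n, Mul(-13, Function('T')(J))), Add(-6, Mul(-3, q))) = Mul(Add(10, Mul(-13, 16)), Add(-6, Mul(-3, -4))) = Mul(Add(10, -208), Add(-6, 12)) = Mul(-198, 6) = -1188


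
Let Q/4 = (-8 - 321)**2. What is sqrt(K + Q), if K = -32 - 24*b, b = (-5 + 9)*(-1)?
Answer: 2*sqrt(108257) ≈ 658.05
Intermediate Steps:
b = -4 (b = 4*(-1) = -4)
Q = 432964 (Q = 4*(-8 - 321)**2 = 4*(-329)**2 = 4*108241 = 432964)
K = 64 (K = -32 - 24*(-4) = -32 + 96 = 64)
sqrt(K + Q) = sqrt(64 + 432964) = sqrt(433028) = 2*sqrt(108257)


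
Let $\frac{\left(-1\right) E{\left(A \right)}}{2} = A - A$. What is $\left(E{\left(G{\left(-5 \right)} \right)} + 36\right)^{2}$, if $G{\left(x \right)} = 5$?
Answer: $1296$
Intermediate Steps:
$E{\left(A \right)} = 0$ ($E{\left(A \right)} = - 2 \left(A - A\right) = \left(-2\right) 0 = 0$)
$\left(E{\left(G{\left(-5 \right)} \right)} + 36\right)^{2} = \left(0 + 36\right)^{2} = 36^{2} = 1296$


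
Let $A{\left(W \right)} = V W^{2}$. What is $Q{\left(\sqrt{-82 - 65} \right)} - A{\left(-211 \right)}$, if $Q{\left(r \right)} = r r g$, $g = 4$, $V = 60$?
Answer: $-2671848$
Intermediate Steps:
$A{\left(W \right)} = 60 W^{2}$
$Q{\left(r \right)} = 4 r^{2}$ ($Q{\left(r \right)} = r r 4 = r^{2} \cdot 4 = 4 r^{2}$)
$Q{\left(\sqrt{-82 - 65} \right)} - A{\left(-211 \right)} = 4 \left(\sqrt{-82 - 65}\right)^{2} - 60 \left(-211\right)^{2} = 4 \left(\sqrt{-147}\right)^{2} - 60 \cdot 44521 = 4 \left(7 i \sqrt{3}\right)^{2} - 2671260 = 4 \left(-147\right) - 2671260 = -588 - 2671260 = -2671848$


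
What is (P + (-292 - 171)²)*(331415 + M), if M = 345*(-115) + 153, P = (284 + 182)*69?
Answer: 71958338039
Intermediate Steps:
P = 32154 (P = 466*69 = 32154)
M = -39522 (M = -39675 + 153 = -39522)
(P + (-292 - 171)²)*(331415 + M) = (32154 + (-292 - 171)²)*(331415 - 39522) = (32154 + (-463)²)*291893 = (32154 + 214369)*291893 = 246523*291893 = 71958338039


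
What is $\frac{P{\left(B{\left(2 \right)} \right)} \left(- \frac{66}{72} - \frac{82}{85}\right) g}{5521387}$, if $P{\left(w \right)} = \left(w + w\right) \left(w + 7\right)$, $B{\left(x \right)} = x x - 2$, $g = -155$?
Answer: $\frac{178467}{93863579} \approx 0.0019013$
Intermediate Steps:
$B{\left(x \right)} = -2 + x^{2}$ ($B{\left(x \right)} = x^{2} - 2 = -2 + x^{2}$)
$P{\left(w \right)} = 2 w \left(7 + w\right)$
$\frac{P{\left(B{\left(2 \right)} \right)} \left(- \frac{66}{72} - \frac{82}{85}\right) g}{5521387} = \frac{2 \left(-2 + 2^{2}\right) \left(7 - \left(2 - 2^{2}\right)\right) \left(- \frac{66}{72} - \frac{82}{85}\right) \left(-155\right)}{5521387} = 2 \left(-2 + 4\right) \left(7 + \left(-2 + 4\right)\right) \left(\left(-66\right) \frac{1}{72} - \frac{82}{85}\right) \left(-155\right) \frac{1}{5521387} = 2 \cdot 2 \left(7 + 2\right) \left(- \frac{11}{12} - \frac{82}{85}\right) \left(-155\right) \frac{1}{5521387} = 2 \cdot 2 \cdot 9 \left(- \frac{1919}{1020}\right) \left(-155\right) \frac{1}{5521387} = 36 \left(- \frac{1919}{1020}\right) \left(-155\right) \frac{1}{5521387} = \left(- \frac{5757}{85}\right) \left(-155\right) \frac{1}{5521387} = \frac{178467}{17} \cdot \frac{1}{5521387} = \frac{178467}{93863579}$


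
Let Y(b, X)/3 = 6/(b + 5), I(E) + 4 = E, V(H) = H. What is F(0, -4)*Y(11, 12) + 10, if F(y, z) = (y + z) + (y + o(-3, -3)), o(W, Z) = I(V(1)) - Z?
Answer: 11/2 ≈ 5.5000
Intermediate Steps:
I(E) = -4 + E
Y(b, X) = 18/(5 + b) (Y(b, X) = 3*(6/(b + 5)) = 3*(6/(5 + b)) = 18/(5 + b))
o(W, Z) = -3 - Z (o(W, Z) = (-4 + 1) - Z = -3 - Z)
F(y, z) = z + 2*y (F(y, z) = (y + z) + (y + (-3 - 1*(-3))) = (y + z) + (y + (-3 + 3)) = (y + z) + (y + 0) = (y + z) + y = z + 2*y)
F(0, -4)*Y(11, 12) + 10 = (-4 + 2*0)*(18/(5 + 11)) + 10 = (-4 + 0)*(18/16) + 10 = -72/16 + 10 = -4*9/8 + 10 = -9/2 + 10 = 11/2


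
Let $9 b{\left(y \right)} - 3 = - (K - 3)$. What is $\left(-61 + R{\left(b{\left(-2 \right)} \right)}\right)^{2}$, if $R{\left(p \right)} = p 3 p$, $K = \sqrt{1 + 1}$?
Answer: $\frac{2589169}{729} + \frac{12872 \sqrt{2}}{243} \approx 3626.6$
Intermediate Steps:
$K = \sqrt{2} \approx 1.4142$
$b{\left(y \right)} = \frac{2}{3} - \frac{\sqrt{2}}{9}$ ($b{\left(y \right)} = \frac{1}{3} + \frac{\left(-1\right) \left(\sqrt{2} - 3\right)}{9} = \frac{1}{3} + \frac{\left(-1\right) \left(-3 + \sqrt{2}\right)}{9} = \frac{1}{3} + \frac{3 - \sqrt{2}}{9} = \frac{1}{3} + \left(\frac{1}{3} - \frac{\sqrt{2}}{9}\right) = \frac{2}{3} - \frac{\sqrt{2}}{9}$)
$R{\left(p \right)} = 3 p^{2}$ ($R{\left(p \right)} = 3 p p = 3 p^{2}$)
$\left(-61 + R{\left(b{\left(-2 \right)} \right)}\right)^{2} = \left(-61 + 3 \left(\frac{2}{3} - \frac{\sqrt{2}}{9}\right)^{2}\right)^{2}$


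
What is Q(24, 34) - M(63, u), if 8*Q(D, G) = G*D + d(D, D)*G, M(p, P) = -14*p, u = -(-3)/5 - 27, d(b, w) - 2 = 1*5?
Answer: 4055/4 ≈ 1013.8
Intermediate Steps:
d(b, w) = 7 (d(b, w) = 2 + 1*5 = 2 + 5 = 7)
u = -132/5 (u = -(-3)/5 - 27 = -1*(-⅗) - 27 = ⅗ - 27 = -132/5 ≈ -26.400)
Q(D, G) = 7*G/8 + D*G/8 (Q(D, G) = (G*D + 7*G)/8 = (D*G + 7*G)/8 = (7*G + D*G)/8 = 7*G/8 + D*G/8)
Q(24, 34) - M(63, u) = (⅛)*34*(7 + 24) - (-14)*63 = (⅛)*34*31 - 1*(-882) = 527/4 + 882 = 4055/4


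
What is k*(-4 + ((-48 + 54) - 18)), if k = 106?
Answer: -1696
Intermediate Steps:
k*(-4 + ((-48 + 54) - 18)) = 106*(-4 + ((-48 + 54) - 18)) = 106*(-4 + (6 - 18)) = 106*(-4 - 12) = 106*(-16) = -1696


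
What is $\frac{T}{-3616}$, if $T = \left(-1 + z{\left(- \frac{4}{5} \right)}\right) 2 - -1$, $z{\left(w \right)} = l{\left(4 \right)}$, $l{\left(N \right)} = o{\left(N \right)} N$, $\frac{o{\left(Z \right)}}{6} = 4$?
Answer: $- \frac{191}{3616} \approx -0.052821$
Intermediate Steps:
$o{\left(Z \right)} = 24$ ($o{\left(Z \right)} = 6 \cdot 4 = 24$)
$l{\left(N \right)} = 24 N$
$z{\left(w \right)} = 96$ ($z{\left(w \right)} = 24 \cdot 4 = 96$)
$T = 191$ ($T = \left(-1 + 96\right) 2 - -1 = 95 \cdot 2 + \left(-24 + 25\right) = 190 + 1 = 191$)
$\frac{T}{-3616} = \frac{191}{-3616} = 191 \left(- \frac{1}{3616}\right) = - \frac{191}{3616}$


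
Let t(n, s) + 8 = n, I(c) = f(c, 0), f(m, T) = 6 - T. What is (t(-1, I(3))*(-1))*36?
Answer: 324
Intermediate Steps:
I(c) = 6 (I(c) = 6 - 1*0 = 6 + 0 = 6)
t(n, s) = -8 + n
(t(-1, I(3))*(-1))*36 = ((-8 - 1)*(-1))*36 = -9*(-1)*36 = 9*36 = 324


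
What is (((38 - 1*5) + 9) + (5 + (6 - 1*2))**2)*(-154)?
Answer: -18942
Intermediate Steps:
(((38 - 1*5) + 9) + (5 + (6 - 1*2))**2)*(-154) = (((38 - 5) + 9) + (5 + (6 - 2))**2)*(-154) = ((33 + 9) + (5 + 4)**2)*(-154) = (42 + 9**2)*(-154) = (42 + 81)*(-154) = 123*(-154) = -18942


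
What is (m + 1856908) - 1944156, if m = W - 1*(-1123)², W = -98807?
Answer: -1447184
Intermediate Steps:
m = -1359936 (m = -98807 - 1*(-1123)² = -98807 - 1*1261129 = -98807 - 1261129 = -1359936)
(m + 1856908) - 1944156 = (-1359936 + 1856908) - 1944156 = 496972 - 1944156 = -1447184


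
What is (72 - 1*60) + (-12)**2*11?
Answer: 1596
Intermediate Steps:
(72 - 1*60) + (-12)**2*11 = (72 - 60) + 144*11 = 12 + 1584 = 1596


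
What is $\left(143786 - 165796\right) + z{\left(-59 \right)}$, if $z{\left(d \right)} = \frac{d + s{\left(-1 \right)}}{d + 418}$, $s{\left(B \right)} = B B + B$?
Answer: $- \frac{7901649}{359} \approx -22010.0$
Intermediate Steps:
$s{\left(B \right)} = B + B^{2}$ ($s{\left(B \right)} = B^{2} + B = B + B^{2}$)
$z{\left(d \right)} = \frac{d}{418 + d}$ ($z{\left(d \right)} = \frac{d - \left(1 - 1\right)}{d + 418} = \frac{d - 0}{418 + d} = \frac{d + 0}{418 + d} = \frac{d}{418 + d}$)
$\left(143786 - 165796\right) + z{\left(-59 \right)} = \left(143786 - 165796\right) - \frac{59}{418 - 59} = -22010 - \frac{59}{359} = - \frac{7901649}{359}$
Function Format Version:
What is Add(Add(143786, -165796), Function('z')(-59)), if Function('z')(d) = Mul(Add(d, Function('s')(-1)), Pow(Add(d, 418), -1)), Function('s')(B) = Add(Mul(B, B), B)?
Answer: Rational(-7901649, 359) ≈ -22010.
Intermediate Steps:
Function('s')(B) = Add(B, Pow(B, 2)) (Function('s')(B) = Add(Pow(B, 2), B) = Add(B, Pow(B, 2)))
Function('z')(d) = Mul(d, Pow(Add(418, d), -1)) (Function('z')(d) = Mul(Add(d, Mul(-1, Add(1, -1))), Pow(Add(d, 418), -1)) = Mul(Add(d, Mul(-1, 0)), Pow(Add(418, d), -1)) = Mul(Add(d, 0), Pow(Add(418, d), -1)) = Mul(d, Pow(Add(418, d), -1)))
Add(Add(143786, -165796), Function('z')(-59)) = Add(Add(143786, -165796), Mul(-59, Pow(Add(418, -59), -1))) = Add(-22010, Mul(-59, Pow(359, -1))) = Add(-22010, Mul(-59, Rational(1, 359))) = Add(-22010, Rational(-59, 359)) = Rational(-7901649, 359)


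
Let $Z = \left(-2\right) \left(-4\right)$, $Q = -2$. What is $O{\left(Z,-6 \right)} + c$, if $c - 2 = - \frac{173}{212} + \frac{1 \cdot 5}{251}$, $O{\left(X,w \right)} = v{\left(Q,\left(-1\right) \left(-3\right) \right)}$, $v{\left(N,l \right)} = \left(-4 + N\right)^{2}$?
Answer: $\frac{1979693}{53212} \approx 37.204$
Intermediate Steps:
$Z = 8$
$O{\left(X,w \right)} = 36$ ($O{\left(X,w \right)} = \left(-4 - 2\right)^{2} = \left(-6\right)^{2} = 36$)
$c = \frac{64061}{53212}$ ($c = 2 - \left(\frac{173}{212} - \frac{1 \cdot 5}{251}\right) = 2 + \left(\left(-173\right) \frac{1}{212} + 5 \cdot \frac{1}{251}\right) = 2 + \left(- \frac{173}{212} + \frac{5}{251}\right) = 2 - \frac{42363}{53212} = \frac{64061}{53212} \approx 1.2039$)
$O{\left(Z,-6 \right)} + c = 36 + \frac{64061}{53212} = \frac{1979693}{53212}$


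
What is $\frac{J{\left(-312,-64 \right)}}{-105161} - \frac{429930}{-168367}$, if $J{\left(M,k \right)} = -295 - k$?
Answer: $\frac{6464394501}{2529377441} \approx 2.5557$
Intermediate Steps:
$\frac{J{\left(-312,-64 \right)}}{-105161} - \frac{429930}{-168367} = \frac{-295 - -64}{-105161} - \frac{429930}{-168367} = \left(-295 + 64\right) \left(- \frac{1}{105161}\right) - - \frac{429930}{168367} = \left(-231\right) \left(- \frac{1}{105161}\right) + \frac{429930}{168367} = \frac{33}{15023} + \frac{429930}{168367} = \frac{6464394501}{2529377441}$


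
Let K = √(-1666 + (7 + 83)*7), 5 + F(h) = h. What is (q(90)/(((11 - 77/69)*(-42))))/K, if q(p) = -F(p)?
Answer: -1955*I*√259/4945864 ≈ -0.0063614*I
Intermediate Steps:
F(h) = -5 + h
q(p) = 5 - p (q(p) = -(-5 + p) = 5 - p)
K = 2*I*√259 (K = √(-1666 + 90*7) = √(-1666 + 630) = √(-1036) = 2*I*√259 ≈ 32.187*I)
(q(90)/(((11 - 77/69)*(-42))))/K = ((5 - 1*90)/(((11 - 77/69)*(-42))))/((2*I*√259)) = ((5 - 90)/(((11 - 77*1/69)*(-42))))*(-I*√259/518) = (-85*(-1/(42*(11 - 77/69))))*(-I*√259/518) = (-85/((682/69)*(-42)))*(-I*√259/518) = (-85/(-9548/23))*(-I*√259/518) = (-85*(-23/9548))*(-I*√259/518) = 1955*(-I*√259/518)/9548 = -1955*I*√259/4945864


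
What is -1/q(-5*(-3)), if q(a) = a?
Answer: -1/15 ≈ -0.066667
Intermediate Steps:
-1/q(-5*(-3)) = -1/((-5*(-3))) = -1/15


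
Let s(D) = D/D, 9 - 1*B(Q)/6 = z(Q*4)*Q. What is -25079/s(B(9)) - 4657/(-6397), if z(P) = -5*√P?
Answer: -160425706/6397 ≈ -25078.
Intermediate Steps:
B(Q) = 54 + 60*Q^(3/2) (B(Q) = 54 - 6*(-5*2*√Q)*Q = 54 - 6*(-10*√Q)*Q = 54 - (-60)*Q^(3/2) = 54 + 60*Q^(3/2))
s(D) = 1
-25079/s(B(9)) - 4657/(-6397) = -25079/1 - 4657/(-6397) = -25079*1 - 4657*(-1/6397) = -25079 + 4657/6397 = -160425706/6397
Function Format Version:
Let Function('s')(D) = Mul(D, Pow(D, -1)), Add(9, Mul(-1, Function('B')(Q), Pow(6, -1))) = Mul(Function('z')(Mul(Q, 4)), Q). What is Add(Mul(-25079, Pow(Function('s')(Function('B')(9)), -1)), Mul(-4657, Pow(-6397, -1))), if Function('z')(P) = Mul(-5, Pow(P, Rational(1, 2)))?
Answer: Rational(-160425706, 6397) ≈ -25078.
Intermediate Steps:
Function('B')(Q) = Add(54, Mul(60, Pow(Q, Rational(3, 2)))) (Function('B')(Q) = Add(54, Mul(-6, Mul(Mul(-5, Pow(Mul(Q, 4), Rational(1, 2))), Q))) = Add(54, Mul(-6, Mul(Mul(-5, Pow(Mul(4, Q), Rational(1, 2))), Q))) = Add(54, Mul(-6, Mul(Mul(-5, Mul(2, Pow(Q, Rational(1, 2)))), Q))) = Add(54, Mul(-6, Mul(Mul(-10, Pow(Q, Rational(1, 2))), Q))) = Add(54, Mul(-6, Mul(-10, Pow(Q, Rational(3, 2))))) = Add(54, Mul(60, Pow(Q, Rational(3, 2)))))
Function('s')(D) = 1
Add(Mul(-25079, Pow(Function('s')(Function('B')(9)), -1)), Mul(-4657, Pow(-6397, -1))) = Add(Mul(-25079, Pow(1, -1)), Mul(-4657, Pow(-6397, -1))) = Add(Mul(-25079, 1), Mul(-4657, Rational(-1, 6397))) = Add(-25079, Rational(4657, 6397)) = Rational(-160425706, 6397)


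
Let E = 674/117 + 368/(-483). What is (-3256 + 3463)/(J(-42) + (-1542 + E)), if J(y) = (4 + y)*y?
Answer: 169533/48320 ≈ 3.5085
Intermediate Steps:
E = 4094/819 (E = 674*(1/117) + 368*(-1/483) = 674/117 - 16/21 = 4094/819 ≈ 4.9988)
J(y) = y*(4 + y)
(-3256 + 3463)/(J(-42) + (-1542 + E)) = (-3256 + 3463)/(-42*(4 - 42) + (-1542 + 4094/819)) = 207/(-42*(-38) - 1258804/819) = 207/(1596 - 1258804/819) = 207/(48320/819) = 207*(819/48320) = 169533/48320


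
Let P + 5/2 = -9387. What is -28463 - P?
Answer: -38147/2 ≈ -19074.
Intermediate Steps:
P = -18779/2 (P = -5/2 - 9387 = -18779/2 ≈ -9389.5)
-28463 - P = -28463 - 1*(-18779/2) = -28463 + 18779/2 = -38147/2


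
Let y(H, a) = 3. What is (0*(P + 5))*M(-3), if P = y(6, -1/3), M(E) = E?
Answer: 0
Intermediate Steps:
P = 3
(0*(P + 5))*M(-3) = (0*(3 + 5))*(-3) = (0*8)*(-3) = 0*(-3) = 0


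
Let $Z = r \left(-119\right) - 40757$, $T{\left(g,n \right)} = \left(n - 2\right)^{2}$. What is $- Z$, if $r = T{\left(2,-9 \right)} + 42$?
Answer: $60154$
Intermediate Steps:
$T{\left(g,n \right)} = \left(-2 + n\right)^{2}$
$r = 163$ ($r = \left(-2 - 9\right)^{2} + 42 = \left(-11\right)^{2} + 42 = 121 + 42 = 163$)
$Z = -60154$ ($Z = 163 \left(-119\right) - 40757 = -19397 - 40757 = -60154$)
$- Z = \left(-1\right) \left(-60154\right) = 60154$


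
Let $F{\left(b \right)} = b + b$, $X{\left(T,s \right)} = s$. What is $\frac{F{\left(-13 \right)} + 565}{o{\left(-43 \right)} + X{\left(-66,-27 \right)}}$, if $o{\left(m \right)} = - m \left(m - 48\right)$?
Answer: $- \frac{539}{3940} \approx -0.1368$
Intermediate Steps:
$F{\left(b \right)} = 2 b$
$o{\left(m \right)} = - m \left(-48 + m\right)$
$\frac{F{\left(-13 \right)} + 565}{o{\left(-43 \right)} + X{\left(-66,-27 \right)}} = \frac{2 \left(-13\right) + 565}{- 43 \left(48 - -43\right) - 27} = \frac{-26 + 565}{- 43 \left(48 + 43\right) - 27} = \frac{539}{\left(-43\right) 91 - 27} = \frac{539}{-3913 - 27} = \frac{539}{-3940} = 539 \left(- \frac{1}{3940}\right) = - \frac{539}{3940}$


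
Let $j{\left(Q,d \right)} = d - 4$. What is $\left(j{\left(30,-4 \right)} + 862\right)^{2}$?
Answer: $729316$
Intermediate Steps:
$j{\left(Q,d \right)} = -4 + d$
$\left(j{\left(30,-4 \right)} + 862\right)^{2} = \left(\left(-4 - 4\right) + 862\right)^{2} = \left(-8 + 862\right)^{2} = 854^{2} = 729316$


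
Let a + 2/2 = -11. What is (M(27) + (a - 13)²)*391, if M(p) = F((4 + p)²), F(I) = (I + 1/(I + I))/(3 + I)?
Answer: 453502148813/1852808 ≈ 2.4476e+5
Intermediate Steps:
a = -12 (a = -1 - 11 = -12)
F(I) = (I + 1/(2*I))/(3 + I)
M(p) = (½ + (4 + p)⁴)/((3 + (4 + p)²)*(4 + p)²) (M(p) = (½ + ((4 + p)²)²)/(((4 + p)²)*(3 + (4 + p)²)) = (½ + (4 + p)⁴)/((4 + p)²*(3 + (4 + p)²)) = (½ + (4 + p)⁴)/((3 + (4 + p)²)*(4 + p)²))
(M(27) + (a - 13)²)*391 = ((½ + (4 + 27)⁴)/((3 + (4 + 27)²)*(4 + 27)²) + (-12 - 13)²)*391 = ((½ + 31⁴)/((3 + 31²)*31²) + (-25)²)*391 = ((1/961)*(½ + 923521)/(3 + 961) + 625)*391 = ((1/961)*(1847043/2)/964 + 625)*391 = ((1/964)*(1/961)*(1847043/2) + 625)*391 = (1847043/1852808 + 625)*391 = (1159852043/1852808)*391 = 453502148813/1852808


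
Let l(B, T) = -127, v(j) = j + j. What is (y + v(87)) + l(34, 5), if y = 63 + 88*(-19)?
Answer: -1562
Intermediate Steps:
v(j) = 2*j
y = -1609 (y = 63 - 1672 = -1609)
(y + v(87)) + l(34, 5) = (-1609 + 2*87) - 127 = (-1609 + 174) - 127 = -1435 - 127 = -1562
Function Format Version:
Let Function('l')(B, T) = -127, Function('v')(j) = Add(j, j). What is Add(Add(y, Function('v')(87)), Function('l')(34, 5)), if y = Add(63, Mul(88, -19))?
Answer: -1562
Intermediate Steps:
Function('v')(j) = Mul(2, j)
y = -1609 (y = Add(63, -1672) = -1609)
Add(Add(y, Function('v')(87)), Function('l')(34, 5)) = Add(Add(-1609, Mul(2, 87)), -127) = Add(Add(-1609, 174), -127) = Add(-1435, -127) = -1562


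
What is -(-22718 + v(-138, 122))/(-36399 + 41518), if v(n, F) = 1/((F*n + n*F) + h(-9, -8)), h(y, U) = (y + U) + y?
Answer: 765551165/172500062 ≈ 4.4380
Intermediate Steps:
h(y, U) = U + 2*y (h(y, U) = (U + y) + y = U + 2*y)
v(n, F) = 1/(-26 + 2*F*n) (v(n, F) = 1/((F*n + n*F) + (-8 + 2*(-9))) = 1/((F*n + F*n) + (-8 - 18)) = 1/(2*F*n - 26) = 1/(-26 + 2*F*n))
-(-22718 + v(-138, 122))/(-36399 + 41518) = -(-22718 + 1/(2*(-13 + 122*(-138))))/(-36399 + 41518) = -(-22718 + 1/(2*(-13 - 16836)))/5119 = -(-22718 + (½)/(-16849))/5119 = -(-22718 + (½)*(-1/16849))/5119 = -(-22718 - 1/33698)/5119 = -(-765551165)/(33698*5119) = -1*(-765551165/172500062) = 765551165/172500062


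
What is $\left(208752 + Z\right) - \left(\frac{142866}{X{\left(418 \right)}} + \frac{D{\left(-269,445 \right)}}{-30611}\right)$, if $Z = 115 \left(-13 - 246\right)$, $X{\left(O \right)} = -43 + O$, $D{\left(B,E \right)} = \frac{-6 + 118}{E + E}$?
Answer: $\frac{8688143098041}{48649625} \approx 1.7859 \cdot 10^{5}$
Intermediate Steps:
$D{\left(B,E \right)} = \frac{56}{E}$ ($D{\left(B,E \right)} = \frac{112}{2 E} = 112 \frac{1}{2 E} = \frac{56}{E}$)
$Z = -29785$ ($Z = 115 \left(-259\right) = -29785$)
$\left(208752 + Z\right) - \left(\frac{142866}{X{\left(418 \right)}} + \frac{D{\left(-269,445 \right)}}{-30611}\right) = \left(208752 - 29785\right) - \left(\frac{142866}{-43 + 418} + \frac{56 \cdot \frac{1}{445}}{-30611}\right) = 178967 - \left(\frac{142866}{375} + 56 \cdot \frac{1}{445} \left(- \frac{1}{30611}\right)\right) = 178967 - \left(142866 \cdot \frac{1}{375} + \frac{56}{445} \left(- \frac{1}{30611}\right)\right) = 178967 - \left(\frac{47622}{125} - \frac{8}{1945985}\right) = 178967 - \frac{18534339334}{48649625} = \frac{8688143098041}{48649625}$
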